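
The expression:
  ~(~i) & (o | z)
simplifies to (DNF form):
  (i & o) | (i & z)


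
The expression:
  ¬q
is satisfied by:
  {q: False}


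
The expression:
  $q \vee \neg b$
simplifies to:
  $q \vee \neg b$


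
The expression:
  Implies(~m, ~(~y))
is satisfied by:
  {y: True, m: True}
  {y: True, m: False}
  {m: True, y: False}


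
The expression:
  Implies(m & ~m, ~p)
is always true.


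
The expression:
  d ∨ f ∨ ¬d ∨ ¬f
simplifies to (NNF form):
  True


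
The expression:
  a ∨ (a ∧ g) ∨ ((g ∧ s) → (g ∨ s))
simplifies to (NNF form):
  True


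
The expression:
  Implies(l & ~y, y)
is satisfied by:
  {y: True, l: False}
  {l: False, y: False}
  {l: True, y: True}


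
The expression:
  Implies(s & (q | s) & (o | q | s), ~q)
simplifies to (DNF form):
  ~q | ~s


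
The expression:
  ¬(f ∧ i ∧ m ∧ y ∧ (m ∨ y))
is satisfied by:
  {m: False, y: False, i: False, f: False}
  {f: True, m: False, y: False, i: False}
  {i: True, m: False, y: False, f: False}
  {f: True, i: True, m: False, y: False}
  {y: True, f: False, m: False, i: False}
  {f: True, y: True, m: False, i: False}
  {i: True, y: True, f: False, m: False}
  {f: True, i: True, y: True, m: False}
  {m: True, i: False, y: False, f: False}
  {f: True, m: True, i: False, y: False}
  {i: True, m: True, f: False, y: False}
  {f: True, i: True, m: True, y: False}
  {y: True, m: True, i: False, f: False}
  {f: True, y: True, m: True, i: False}
  {i: True, y: True, m: True, f: False}


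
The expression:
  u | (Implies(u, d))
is always true.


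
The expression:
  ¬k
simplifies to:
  ¬k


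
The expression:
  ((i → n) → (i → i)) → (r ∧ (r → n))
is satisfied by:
  {r: True, n: True}


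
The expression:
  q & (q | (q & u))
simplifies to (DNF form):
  q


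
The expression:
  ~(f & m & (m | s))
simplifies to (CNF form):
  ~f | ~m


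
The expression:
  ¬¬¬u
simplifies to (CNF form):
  ¬u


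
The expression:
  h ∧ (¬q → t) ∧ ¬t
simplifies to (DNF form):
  h ∧ q ∧ ¬t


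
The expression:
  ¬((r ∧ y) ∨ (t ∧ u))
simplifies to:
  (¬r ∧ ¬t) ∨ (¬r ∧ ¬u) ∨ (¬t ∧ ¬y) ∨ (¬u ∧ ¬y)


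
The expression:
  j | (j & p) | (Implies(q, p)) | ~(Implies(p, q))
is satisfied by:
  {p: True, j: True, q: False}
  {p: True, j: False, q: False}
  {j: True, p: False, q: False}
  {p: False, j: False, q: False}
  {q: True, p: True, j: True}
  {q: True, p: True, j: False}
  {q: True, j: True, p: False}


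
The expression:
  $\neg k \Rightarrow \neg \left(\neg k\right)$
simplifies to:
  $k$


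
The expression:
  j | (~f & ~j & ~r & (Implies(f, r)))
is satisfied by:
  {j: True, r: False, f: False}
  {f: True, j: True, r: False}
  {j: True, r: True, f: False}
  {f: True, j: True, r: True}
  {f: False, r: False, j: False}


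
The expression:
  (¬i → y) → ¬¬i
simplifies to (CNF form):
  i ∨ ¬y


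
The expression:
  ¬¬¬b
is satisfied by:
  {b: False}


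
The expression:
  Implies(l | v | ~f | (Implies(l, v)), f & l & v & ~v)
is never true.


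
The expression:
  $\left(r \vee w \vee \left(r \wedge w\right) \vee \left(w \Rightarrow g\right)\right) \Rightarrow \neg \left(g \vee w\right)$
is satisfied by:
  {g: False, w: False}


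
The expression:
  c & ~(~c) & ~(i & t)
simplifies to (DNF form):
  (c & ~i) | (c & ~t)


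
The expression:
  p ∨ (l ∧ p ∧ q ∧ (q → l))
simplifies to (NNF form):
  p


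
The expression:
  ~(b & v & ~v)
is always true.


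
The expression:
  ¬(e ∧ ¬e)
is always true.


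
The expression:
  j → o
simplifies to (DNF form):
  o ∨ ¬j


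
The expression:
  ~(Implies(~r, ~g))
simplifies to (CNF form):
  g & ~r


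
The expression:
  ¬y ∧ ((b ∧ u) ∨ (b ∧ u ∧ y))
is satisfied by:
  {u: True, b: True, y: False}


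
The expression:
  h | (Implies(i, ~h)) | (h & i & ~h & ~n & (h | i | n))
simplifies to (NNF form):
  True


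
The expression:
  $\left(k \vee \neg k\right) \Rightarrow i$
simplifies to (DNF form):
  $i$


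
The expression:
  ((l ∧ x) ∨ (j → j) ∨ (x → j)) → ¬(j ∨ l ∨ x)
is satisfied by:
  {x: False, l: False, j: False}


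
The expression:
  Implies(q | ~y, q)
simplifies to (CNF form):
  q | y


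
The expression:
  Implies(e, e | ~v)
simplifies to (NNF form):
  True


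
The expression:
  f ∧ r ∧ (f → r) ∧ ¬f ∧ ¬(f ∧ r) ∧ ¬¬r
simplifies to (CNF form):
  False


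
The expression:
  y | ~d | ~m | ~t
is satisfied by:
  {y: True, m: False, t: False, d: False}
  {y: False, m: False, t: False, d: False}
  {y: True, d: True, m: False, t: False}
  {d: True, y: False, m: False, t: False}
  {y: True, t: True, d: False, m: False}
  {t: True, d: False, m: False, y: False}
  {y: True, d: True, t: True, m: False}
  {d: True, t: True, y: False, m: False}
  {y: True, m: True, d: False, t: False}
  {m: True, d: False, t: False, y: False}
  {y: True, d: True, m: True, t: False}
  {d: True, m: True, y: False, t: False}
  {y: True, t: True, m: True, d: False}
  {t: True, m: True, d: False, y: False}
  {y: True, d: True, t: True, m: True}


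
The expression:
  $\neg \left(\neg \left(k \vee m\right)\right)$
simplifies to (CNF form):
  $k \vee m$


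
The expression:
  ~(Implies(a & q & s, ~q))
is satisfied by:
  {a: True, s: True, q: True}


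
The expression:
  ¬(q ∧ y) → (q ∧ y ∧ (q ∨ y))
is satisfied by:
  {y: True, q: True}


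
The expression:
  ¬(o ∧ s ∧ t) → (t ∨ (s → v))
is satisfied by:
  {t: True, v: True, s: False}
  {t: True, s: False, v: False}
  {v: True, s: False, t: False}
  {v: False, s: False, t: False}
  {t: True, v: True, s: True}
  {t: True, s: True, v: False}
  {v: True, s: True, t: False}


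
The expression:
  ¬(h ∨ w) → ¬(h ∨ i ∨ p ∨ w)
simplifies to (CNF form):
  (h ∨ w ∨ ¬i) ∧ (h ∨ w ∨ ¬p)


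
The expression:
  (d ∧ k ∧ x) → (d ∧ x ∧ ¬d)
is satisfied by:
  {k: False, d: False, x: False}
  {x: True, k: False, d: False}
  {d: True, k: False, x: False}
  {x: True, d: True, k: False}
  {k: True, x: False, d: False}
  {x: True, k: True, d: False}
  {d: True, k: True, x: False}


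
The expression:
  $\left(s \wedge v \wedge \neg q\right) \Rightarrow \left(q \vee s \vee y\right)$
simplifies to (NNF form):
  $\text{True}$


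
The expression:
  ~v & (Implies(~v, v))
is never true.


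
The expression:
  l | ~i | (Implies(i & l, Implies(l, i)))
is always true.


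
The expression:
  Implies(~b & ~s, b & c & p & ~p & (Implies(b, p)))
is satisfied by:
  {b: True, s: True}
  {b: True, s: False}
  {s: True, b: False}


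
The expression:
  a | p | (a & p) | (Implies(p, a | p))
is always true.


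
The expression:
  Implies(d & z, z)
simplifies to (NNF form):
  True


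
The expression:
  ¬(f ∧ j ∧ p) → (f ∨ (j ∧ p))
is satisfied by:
  {p: True, f: True, j: True}
  {p: True, f: True, j: False}
  {f: True, j: True, p: False}
  {f: True, j: False, p: False}
  {p: True, j: True, f: False}


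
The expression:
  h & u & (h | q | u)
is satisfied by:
  {h: True, u: True}


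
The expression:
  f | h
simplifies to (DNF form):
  f | h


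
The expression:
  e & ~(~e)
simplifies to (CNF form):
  e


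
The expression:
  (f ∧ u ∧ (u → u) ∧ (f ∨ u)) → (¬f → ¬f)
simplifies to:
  True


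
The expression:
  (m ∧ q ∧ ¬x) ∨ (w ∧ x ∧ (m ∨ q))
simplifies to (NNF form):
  (m ∨ q) ∧ (m ∨ x) ∧ (q ∨ x) ∧ (w ∨ ¬x)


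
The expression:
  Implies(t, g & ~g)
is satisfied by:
  {t: False}


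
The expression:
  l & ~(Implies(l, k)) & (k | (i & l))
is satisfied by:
  {i: True, l: True, k: False}


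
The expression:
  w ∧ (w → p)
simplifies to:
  p ∧ w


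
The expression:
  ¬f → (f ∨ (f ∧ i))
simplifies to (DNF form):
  f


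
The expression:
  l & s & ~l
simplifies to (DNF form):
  False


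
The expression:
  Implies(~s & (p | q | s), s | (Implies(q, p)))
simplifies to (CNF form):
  p | s | ~q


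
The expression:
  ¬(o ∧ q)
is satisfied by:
  {o: False, q: False}
  {q: True, o: False}
  {o: True, q: False}


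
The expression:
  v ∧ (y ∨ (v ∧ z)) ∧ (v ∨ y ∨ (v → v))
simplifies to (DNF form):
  (v ∧ y) ∨ (v ∧ z)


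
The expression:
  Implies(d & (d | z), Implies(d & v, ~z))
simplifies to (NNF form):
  ~d | ~v | ~z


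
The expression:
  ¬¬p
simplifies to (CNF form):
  p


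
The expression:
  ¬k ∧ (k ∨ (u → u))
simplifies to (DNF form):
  ¬k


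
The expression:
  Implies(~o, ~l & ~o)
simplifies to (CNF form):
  o | ~l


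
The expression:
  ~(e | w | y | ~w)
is never true.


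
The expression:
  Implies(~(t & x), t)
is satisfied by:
  {t: True}


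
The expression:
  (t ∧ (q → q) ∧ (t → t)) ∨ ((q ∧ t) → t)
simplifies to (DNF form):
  True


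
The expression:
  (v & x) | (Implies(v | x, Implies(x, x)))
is always true.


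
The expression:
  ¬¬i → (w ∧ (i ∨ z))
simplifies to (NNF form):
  w ∨ ¬i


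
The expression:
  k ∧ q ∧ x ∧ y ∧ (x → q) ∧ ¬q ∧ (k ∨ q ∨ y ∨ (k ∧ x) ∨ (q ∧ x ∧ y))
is never true.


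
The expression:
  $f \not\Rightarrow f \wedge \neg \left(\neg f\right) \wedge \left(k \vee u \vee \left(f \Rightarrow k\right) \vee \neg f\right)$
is never true.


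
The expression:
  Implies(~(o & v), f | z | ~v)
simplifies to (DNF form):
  f | o | z | ~v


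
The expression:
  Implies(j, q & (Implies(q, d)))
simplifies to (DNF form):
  ~j | (d & q)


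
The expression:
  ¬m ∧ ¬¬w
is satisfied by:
  {w: True, m: False}


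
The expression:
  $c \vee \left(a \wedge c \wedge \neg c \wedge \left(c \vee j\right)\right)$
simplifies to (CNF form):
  $c$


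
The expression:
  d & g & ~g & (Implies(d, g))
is never true.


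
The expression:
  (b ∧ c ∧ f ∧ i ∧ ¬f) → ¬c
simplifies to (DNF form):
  True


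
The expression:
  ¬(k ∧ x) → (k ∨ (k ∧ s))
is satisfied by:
  {k: True}


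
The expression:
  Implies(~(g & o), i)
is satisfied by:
  {i: True, o: True, g: True}
  {i: True, o: True, g: False}
  {i: True, g: True, o: False}
  {i: True, g: False, o: False}
  {o: True, g: True, i: False}


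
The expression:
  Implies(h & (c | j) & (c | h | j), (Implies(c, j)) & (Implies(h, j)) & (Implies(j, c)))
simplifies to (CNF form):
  (c | ~c | ~h) & (c | ~h | ~j) & (j | ~c | ~h) & (j | ~h | ~j)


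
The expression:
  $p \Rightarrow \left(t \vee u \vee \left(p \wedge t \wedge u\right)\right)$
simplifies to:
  $t \vee u \vee \neg p$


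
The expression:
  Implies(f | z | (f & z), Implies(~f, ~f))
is always true.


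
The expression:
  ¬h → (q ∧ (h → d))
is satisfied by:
  {q: True, h: True}
  {q: True, h: False}
  {h: True, q: False}


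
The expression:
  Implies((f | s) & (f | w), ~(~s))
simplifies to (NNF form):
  s | ~f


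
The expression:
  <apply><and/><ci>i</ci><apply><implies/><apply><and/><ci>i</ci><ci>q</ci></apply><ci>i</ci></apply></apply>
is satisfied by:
  {i: True}


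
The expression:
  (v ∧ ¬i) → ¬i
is always true.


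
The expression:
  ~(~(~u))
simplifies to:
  ~u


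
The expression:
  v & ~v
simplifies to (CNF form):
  False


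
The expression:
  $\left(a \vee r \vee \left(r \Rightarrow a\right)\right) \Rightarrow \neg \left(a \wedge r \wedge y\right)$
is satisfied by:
  {y: False, a: False, r: False}
  {r: True, y: False, a: False}
  {a: True, y: False, r: False}
  {r: True, a: True, y: False}
  {y: True, r: False, a: False}
  {r: True, y: True, a: False}
  {a: True, y: True, r: False}


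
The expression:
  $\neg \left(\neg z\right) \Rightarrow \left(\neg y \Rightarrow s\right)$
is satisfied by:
  {y: True, s: True, z: False}
  {y: True, s: False, z: False}
  {s: True, y: False, z: False}
  {y: False, s: False, z: False}
  {y: True, z: True, s: True}
  {y: True, z: True, s: False}
  {z: True, s: True, y: False}


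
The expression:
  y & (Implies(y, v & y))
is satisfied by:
  {y: True, v: True}


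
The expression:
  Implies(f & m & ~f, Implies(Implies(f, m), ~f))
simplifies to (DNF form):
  True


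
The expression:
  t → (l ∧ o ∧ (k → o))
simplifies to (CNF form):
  (l ∨ ¬t) ∧ (o ∨ ¬t)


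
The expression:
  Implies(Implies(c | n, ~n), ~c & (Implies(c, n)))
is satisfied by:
  {n: True, c: False}
  {c: False, n: False}
  {c: True, n: True}


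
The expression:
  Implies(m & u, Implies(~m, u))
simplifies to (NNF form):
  True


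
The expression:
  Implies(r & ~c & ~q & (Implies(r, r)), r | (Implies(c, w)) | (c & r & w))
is always true.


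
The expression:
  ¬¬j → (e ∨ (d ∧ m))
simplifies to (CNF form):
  (d ∨ e ∨ ¬j) ∧ (e ∨ m ∨ ¬j)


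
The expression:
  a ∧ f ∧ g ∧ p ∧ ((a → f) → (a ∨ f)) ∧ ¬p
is never true.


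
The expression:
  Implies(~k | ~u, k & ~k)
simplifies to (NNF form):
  k & u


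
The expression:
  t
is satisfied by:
  {t: True}


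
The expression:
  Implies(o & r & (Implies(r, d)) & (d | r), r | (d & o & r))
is always true.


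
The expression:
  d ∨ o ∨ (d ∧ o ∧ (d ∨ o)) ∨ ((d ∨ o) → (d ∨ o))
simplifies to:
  True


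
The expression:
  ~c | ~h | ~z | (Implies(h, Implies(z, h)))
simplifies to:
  True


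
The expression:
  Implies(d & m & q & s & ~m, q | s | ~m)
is always true.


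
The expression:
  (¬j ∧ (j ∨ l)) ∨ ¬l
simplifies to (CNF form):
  ¬j ∨ ¬l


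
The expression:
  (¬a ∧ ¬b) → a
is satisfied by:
  {a: True, b: True}
  {a: True, b: False}
  {b: True, a: False}


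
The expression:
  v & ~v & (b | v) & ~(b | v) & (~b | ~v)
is never true.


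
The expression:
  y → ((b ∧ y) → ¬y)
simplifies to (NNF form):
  ¬b ∨ ¬y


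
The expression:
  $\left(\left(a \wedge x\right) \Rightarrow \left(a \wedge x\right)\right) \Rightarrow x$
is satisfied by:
  {x: True}


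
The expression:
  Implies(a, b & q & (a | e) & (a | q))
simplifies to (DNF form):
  ~a | (b & q)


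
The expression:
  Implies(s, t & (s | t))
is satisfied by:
  {t: True, s: False}
  {s: False, t: False}
  {s: True, t: True}


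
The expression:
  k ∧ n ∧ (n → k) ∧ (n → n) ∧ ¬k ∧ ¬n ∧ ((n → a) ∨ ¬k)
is never true.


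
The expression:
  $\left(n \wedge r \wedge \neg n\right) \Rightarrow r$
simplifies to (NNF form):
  $\text{True}$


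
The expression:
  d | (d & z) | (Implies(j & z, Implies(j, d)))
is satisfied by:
  {d: True, z: False, j: False}
  {z: False, j: False, d: False}
  {j: True, d: True, z: False}
  {j: True, z: False, d: False}
  {d: True, z: True, j: False}
  {z: True, d: False, j: False}
  {j: True, z: True, d: True}


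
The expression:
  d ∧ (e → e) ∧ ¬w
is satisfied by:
  {d: True, w: False}


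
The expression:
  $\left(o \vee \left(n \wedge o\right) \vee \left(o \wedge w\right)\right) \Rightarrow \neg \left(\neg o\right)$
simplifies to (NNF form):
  $\text{True}$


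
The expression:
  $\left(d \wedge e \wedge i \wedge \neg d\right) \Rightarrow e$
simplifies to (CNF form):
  $\text{True}$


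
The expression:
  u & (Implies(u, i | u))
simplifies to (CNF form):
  u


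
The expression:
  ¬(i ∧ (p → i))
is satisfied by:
  {i: False}


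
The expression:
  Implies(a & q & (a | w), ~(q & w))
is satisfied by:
  {w: False, q: False, a: False}
  {a: True, w: False, q: False}
  {q: True, w: False, a: False}
  {a: True, q: True, w: False}
  {w: True, a: False, q: False}
  {a: True, w: True, q: False}
  {q: True, w: True, a: False}


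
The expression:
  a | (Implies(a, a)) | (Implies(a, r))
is always true.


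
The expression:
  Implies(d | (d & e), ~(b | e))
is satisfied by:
  {e: False, d: False, b: False}
  {b: True, e: False, d: False}
  {e: True, b: False, d: False}
  {b: True, e: True, d: False}
  {d: True, b: False, e: False}


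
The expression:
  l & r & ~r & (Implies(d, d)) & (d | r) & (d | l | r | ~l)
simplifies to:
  False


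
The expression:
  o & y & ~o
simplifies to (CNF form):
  False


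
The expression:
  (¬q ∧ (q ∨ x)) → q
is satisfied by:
  {q: True, x: False}
  {x: False, q: False}
  {x: True, q: True}


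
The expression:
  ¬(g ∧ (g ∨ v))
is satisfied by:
  {g: False}


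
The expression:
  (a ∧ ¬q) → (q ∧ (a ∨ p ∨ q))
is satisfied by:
  {q: True, a: False}
  {a: False, q: False}
  {a: True, q: True}


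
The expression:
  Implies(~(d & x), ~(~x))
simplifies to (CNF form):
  x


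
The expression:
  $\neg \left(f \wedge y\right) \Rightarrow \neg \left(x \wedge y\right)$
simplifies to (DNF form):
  $f \vee \neg x \vee \neg y$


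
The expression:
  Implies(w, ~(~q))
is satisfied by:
  {q: True, w: False}
  {w: False, q: False}
  {w: True, q: True}


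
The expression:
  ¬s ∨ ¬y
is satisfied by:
  {s: False, y: False}
  {y: True, s: False}
  {s: True, y: False}


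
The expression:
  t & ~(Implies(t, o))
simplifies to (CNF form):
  t & ~o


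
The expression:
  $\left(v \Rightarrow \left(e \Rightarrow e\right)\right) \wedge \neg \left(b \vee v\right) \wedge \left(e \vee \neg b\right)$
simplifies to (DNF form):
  $\neg b \wedge \neg v$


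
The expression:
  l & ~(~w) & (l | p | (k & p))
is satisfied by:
  {w: True, l: True}


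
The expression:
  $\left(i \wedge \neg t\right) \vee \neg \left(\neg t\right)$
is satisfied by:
  {i: True, t: True}
  {i: True, t: False}
  {t: True, i: False}


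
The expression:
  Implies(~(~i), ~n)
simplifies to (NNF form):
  ~i | ~n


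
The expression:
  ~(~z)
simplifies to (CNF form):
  z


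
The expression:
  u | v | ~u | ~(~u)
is always true.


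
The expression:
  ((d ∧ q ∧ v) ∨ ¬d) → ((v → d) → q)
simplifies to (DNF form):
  d ∨ q ∨ v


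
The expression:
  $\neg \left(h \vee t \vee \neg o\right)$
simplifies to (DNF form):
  $o \wedge \neg h \wedge \neg t$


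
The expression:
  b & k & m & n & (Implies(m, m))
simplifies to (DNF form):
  b & k & m & n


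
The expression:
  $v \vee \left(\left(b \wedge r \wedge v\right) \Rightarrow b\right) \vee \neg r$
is always true.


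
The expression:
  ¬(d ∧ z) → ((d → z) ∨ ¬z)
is always true.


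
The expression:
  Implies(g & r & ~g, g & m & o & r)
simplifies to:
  True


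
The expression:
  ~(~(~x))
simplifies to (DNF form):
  ~x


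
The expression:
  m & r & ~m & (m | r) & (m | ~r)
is never true.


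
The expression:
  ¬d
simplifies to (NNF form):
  ¬d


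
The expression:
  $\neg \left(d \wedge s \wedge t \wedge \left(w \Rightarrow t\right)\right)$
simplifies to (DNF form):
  $\neg d \vee \neg s \vee \neg t$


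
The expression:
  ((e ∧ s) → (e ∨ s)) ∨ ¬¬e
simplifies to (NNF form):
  True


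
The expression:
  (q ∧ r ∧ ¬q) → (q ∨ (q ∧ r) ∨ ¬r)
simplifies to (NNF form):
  True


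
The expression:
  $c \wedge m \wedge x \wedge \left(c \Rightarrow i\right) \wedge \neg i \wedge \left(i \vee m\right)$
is never true.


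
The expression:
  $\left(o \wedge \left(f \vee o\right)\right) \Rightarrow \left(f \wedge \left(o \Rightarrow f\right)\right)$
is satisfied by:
  {f: True, o: False}
  {o: False, f: False}
  {o: True, f: True}


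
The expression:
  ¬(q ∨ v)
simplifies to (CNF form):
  ¬q ∧ ¬v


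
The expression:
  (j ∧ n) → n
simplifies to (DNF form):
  True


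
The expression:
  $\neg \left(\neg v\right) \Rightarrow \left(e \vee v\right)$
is always true.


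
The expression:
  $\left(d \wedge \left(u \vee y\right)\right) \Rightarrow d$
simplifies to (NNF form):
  $\text{True}$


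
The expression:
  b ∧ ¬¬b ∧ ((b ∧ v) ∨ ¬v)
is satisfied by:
  {b: True}


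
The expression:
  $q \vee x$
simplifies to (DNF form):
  $q \vee x$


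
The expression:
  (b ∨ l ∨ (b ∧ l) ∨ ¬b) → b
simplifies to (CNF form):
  b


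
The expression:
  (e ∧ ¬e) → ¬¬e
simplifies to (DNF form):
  True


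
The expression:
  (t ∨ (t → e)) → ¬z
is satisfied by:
  {z: False}


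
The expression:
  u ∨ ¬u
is always true.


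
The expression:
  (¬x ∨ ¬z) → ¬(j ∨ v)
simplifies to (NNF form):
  (x ∨ ¬j) ∧ (x ∨ ¬v) ∧ (z ∨ ¬j) ∧ (z ∨ ¬v)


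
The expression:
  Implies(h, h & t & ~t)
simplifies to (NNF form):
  ~h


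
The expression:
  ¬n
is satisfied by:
  {n: False}


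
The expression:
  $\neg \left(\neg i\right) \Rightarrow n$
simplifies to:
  $n \vee \neg i$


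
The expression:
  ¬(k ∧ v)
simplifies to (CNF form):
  ¬k ∨ ¬v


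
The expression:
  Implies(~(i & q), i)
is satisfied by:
  {i: True}


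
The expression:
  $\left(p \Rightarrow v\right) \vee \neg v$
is always true.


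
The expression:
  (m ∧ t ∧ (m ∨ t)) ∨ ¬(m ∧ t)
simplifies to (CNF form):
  True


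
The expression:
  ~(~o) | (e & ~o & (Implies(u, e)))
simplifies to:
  e | o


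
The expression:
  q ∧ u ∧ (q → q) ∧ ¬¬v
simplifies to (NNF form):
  q ∧ u ∧ v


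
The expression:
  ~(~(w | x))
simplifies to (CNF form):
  w | x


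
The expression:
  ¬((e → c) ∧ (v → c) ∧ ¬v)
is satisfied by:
  {v: True, e: True, c: False}
  {v: True, c: False, e: False}
  {v: True, e: True, c: True}
  {v: True, c: True, e: False}
  {e: True, c: False, v: False}


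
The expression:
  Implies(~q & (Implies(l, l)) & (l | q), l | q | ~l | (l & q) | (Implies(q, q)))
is always true.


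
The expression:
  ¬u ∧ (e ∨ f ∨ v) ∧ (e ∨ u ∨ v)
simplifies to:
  ¬u ∧ (e ∨ v)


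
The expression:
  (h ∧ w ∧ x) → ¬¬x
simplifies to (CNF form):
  True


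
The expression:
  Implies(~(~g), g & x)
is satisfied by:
  {x: True, g: False}
  {g: False, x: False}
  {g: True, x: True}


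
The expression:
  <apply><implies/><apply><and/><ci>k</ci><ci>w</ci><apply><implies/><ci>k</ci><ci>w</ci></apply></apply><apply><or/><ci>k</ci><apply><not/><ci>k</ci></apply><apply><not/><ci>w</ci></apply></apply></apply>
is always true.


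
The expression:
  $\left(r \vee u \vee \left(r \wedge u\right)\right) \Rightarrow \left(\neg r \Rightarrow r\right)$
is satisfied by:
  {r: True, u: False}
  {u: False, r: False}
  {u: True, r: True}


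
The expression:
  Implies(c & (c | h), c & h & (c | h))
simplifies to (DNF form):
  h | ~c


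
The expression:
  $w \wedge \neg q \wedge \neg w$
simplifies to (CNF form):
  $\text{False}$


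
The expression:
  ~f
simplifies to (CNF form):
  ~f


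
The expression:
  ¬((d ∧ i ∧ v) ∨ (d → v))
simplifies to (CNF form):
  d ∧ ¬v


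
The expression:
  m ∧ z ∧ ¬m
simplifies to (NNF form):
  False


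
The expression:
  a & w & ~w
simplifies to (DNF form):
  False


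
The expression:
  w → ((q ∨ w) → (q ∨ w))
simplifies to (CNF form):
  True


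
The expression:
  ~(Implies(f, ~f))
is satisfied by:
  {f: True}


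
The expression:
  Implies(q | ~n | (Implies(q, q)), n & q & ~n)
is never true.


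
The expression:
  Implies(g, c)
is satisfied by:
  {c: True, g: False}
  {g: False, c: False}
  {g: True, c: True}


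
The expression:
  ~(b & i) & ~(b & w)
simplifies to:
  ~b | (~i & ~w)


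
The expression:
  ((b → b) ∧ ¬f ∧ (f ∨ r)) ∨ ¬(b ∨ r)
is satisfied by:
  {b: False, f: False, r: False}
  {r: True, b: False, f: False}
  {f: True, b: False, r: False}
  {r: True, b: True, f: False}


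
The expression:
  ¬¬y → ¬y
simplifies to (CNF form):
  ¬y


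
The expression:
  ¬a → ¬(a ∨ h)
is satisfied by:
  {a: True, h: False}
  {h: False, a: False}
  {h: True, a: True}


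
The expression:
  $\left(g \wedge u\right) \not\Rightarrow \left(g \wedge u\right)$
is never true.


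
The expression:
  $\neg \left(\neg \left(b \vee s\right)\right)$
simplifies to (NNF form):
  $b \vee s$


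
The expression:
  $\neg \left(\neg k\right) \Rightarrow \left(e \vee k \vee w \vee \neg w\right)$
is always true.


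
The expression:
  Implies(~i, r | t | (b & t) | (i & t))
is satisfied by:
  {i: True, r: True, t: True}
  {i: True, r: True, t: False}
  {i: True, t: True, r: False}
  {i: True, t: False, r: False}
  {r: True, t: True, i: False}
  {r: True, t: False, i: False}
  {t: True, r: False, i: False}


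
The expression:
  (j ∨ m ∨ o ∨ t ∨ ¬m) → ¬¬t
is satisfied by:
  {t: True}


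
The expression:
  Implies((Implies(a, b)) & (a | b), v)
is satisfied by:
  {v: True, b: False}
  {b: False, v: False}
  {b: True, v: True}


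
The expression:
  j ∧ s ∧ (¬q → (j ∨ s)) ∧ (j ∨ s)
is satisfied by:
  {j: True, s: True}


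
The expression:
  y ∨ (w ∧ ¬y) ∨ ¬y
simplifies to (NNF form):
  True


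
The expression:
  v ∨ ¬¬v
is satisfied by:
  {v: True}


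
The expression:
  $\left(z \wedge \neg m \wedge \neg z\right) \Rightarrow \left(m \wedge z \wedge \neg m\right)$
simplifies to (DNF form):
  $\text{True}$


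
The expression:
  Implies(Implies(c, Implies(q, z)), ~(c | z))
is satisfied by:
  {q: True, c: False, z: False}
  {c: False, z: False, q: False}
  {q: True, c: True, z: False}


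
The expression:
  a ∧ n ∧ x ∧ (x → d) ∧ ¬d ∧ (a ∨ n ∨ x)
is never true.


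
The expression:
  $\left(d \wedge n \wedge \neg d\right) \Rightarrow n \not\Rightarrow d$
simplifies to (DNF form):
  $\text{True}$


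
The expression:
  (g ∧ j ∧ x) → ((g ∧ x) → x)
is always true.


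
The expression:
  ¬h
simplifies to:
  ¬h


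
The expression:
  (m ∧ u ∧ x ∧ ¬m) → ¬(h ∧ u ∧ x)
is always true.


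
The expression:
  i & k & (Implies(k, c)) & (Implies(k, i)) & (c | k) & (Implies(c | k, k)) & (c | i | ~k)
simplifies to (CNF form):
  c & i & k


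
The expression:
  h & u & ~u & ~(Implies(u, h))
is never true.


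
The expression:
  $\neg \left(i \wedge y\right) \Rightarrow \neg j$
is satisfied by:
  {y: True, i: True, j: False}
  {y: True, i: False, j: False}
  {i: True, y: False, j: False}
  {y: False, i: False, j: False}
  {j: True, y: True, i: True}


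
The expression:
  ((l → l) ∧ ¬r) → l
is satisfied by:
  {r: True, l: True}
  {r: True, l: False}
  {l: True, r: False}


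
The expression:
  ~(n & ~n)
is always true.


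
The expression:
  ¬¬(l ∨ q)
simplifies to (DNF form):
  l ∨ q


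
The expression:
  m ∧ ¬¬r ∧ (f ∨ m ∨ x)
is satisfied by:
  {r: True, m: True}


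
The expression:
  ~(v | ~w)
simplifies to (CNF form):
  w & ~v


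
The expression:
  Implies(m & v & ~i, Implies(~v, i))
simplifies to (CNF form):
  True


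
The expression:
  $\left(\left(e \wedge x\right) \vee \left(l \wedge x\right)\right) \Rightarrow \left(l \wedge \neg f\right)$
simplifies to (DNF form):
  $\left(l \wedge \neg f\right) \vee \left(\neg e \wedge \neg l\right) \vee \neg x$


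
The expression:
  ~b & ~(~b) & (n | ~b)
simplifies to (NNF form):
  False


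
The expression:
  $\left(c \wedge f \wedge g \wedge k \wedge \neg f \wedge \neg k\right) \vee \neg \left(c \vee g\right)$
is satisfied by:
  {g: False, c: False}


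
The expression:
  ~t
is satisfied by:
  {t: False}


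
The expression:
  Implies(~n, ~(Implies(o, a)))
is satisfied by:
  {n: True, o: True, a: False}
  {n: True, a: False, o: False}
  {n: True, o: True, a: True}
  {n: True, a: True, o: False}
  {o: True, a: False, n: False}


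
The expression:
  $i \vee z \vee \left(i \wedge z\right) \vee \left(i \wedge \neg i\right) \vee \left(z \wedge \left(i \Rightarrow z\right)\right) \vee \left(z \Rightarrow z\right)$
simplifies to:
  $\text{True}$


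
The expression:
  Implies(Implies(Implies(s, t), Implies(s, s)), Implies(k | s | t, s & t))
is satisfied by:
  {s: True, t: True, k: False}
  {s: True, k: True, t: True}
  {k: False, t: False, s: False}


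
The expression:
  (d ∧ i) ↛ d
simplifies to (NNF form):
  False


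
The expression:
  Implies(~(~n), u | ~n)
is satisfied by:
  {u: True, n: False}
  {n: False, u: False}
  {n: True, u: True}


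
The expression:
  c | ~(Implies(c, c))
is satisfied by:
  {c: True}


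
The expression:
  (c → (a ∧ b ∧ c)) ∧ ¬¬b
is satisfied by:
  {b: True, a: True, c: False}
  {b: True, c: False, a: False}
  {b: True, a: True, c: True}


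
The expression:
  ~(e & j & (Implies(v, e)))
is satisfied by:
  {e: False, j: False}
  {j: True, e: False}
  {e: True, j: False}


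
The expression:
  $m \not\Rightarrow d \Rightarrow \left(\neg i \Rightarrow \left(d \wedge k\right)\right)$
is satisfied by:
  {i: True, d: True, m: False}
  {i: True, m: False, d: False}
  {d: True, m: False, i: False}
  {d: False, m: False, i: False}
  {i: True, d: True, m: True}
  {i: True, m: True, d: False}
  {d: True, m: True, i: False}


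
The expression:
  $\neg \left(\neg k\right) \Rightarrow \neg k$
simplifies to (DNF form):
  $\neg k$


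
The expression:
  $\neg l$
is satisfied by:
  {l: False}


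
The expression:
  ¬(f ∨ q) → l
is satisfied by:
  {q: True, l: True, f: True}
  {q: True, l: True, f: False}
  {q: True, f: True, l: False}
  {q: True, f: False, l: False}
  {l: True, f: True, q: False}
  {l: True, f: False, q: False}
  {f: True, l: False, q: False}


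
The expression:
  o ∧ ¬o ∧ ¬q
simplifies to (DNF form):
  False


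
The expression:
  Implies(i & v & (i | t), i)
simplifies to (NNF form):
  True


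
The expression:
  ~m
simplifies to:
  ~m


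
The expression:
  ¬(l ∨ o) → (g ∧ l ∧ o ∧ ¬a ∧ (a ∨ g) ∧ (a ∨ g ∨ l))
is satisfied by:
  {o: True, l: True}
  {o: True, l: False}
  {l: True, o: False}


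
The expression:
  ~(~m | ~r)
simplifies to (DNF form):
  m & r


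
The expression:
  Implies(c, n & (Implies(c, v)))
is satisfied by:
  {v: True, n: True, c: False}
  {v: True, n: False, c: False}
  {n: True, v: False, c: False}
  {v: False, n: False, c: False}
  {v: True, c: True, n: True}


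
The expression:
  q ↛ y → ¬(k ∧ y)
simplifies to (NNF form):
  True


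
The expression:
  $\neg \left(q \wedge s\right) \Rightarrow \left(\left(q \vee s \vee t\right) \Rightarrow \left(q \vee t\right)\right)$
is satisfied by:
  {t: True, q: True, s: False}
  {t: True, s: False, q: False}
  {q: True, s: False, t: False}
  {q: False, s: False, t: False}
  {t: True, q: True, s: True}
  {t: True, s: True, q: False}
  {q: True, s: True, t: False}


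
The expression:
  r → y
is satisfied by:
  {y: True, r: False}
  {r: False, y: False}
  {r: True, y: True}


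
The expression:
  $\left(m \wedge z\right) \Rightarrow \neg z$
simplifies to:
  $\neg m \vee \neg z$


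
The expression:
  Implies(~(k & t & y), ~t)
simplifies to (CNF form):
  (k | ~t) & (y | ~t)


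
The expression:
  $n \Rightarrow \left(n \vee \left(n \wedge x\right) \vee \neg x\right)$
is always true.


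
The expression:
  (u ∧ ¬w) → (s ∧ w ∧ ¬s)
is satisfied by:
  {w: True, u: False}
  {u: False, w: False}
  {u: True, w: True}


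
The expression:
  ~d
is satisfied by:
  {d: False}


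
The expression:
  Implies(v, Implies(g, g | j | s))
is always true.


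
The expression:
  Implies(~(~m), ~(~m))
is always true.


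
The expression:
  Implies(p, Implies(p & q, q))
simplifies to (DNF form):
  True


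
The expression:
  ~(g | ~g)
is never true.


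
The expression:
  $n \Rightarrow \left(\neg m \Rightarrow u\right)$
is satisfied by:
  {m: True, u: True, n: False}
  {m: True, u: False, n: False}
  {u: True, m: False, n: False}
  {m: False, u: False, n: False}
  {n: True, m: True, u: True}
  {n: True, m: True, u: False}
  {n: True, u: True, m: False}


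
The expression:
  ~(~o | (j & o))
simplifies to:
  o & ~j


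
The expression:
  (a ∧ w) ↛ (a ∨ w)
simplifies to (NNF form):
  False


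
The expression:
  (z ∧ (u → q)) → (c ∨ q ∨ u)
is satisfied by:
  {q: True, c: True, u: True, z: False}
  {q: True, c: True, u: False, z: False}
  {q: True, u: True, c: False, z: False}
  {q: True, u: False, c: False, z: False}
  {c: True, u: True, q: False, z: False}
  {c: True, u: False, q: False, z: False}
  {u: True, q: False, c: False, z: False}
  {u: False, q: False, c: False, z: False}
  {z: True, q: True, c: True, u: True}
  {z: True, q: True, c: True, u: False}
  {z: True, q: True, u: True, c: False}
  {z: True, q: True, u: False, c: False}
  {z: True, c: True, u: True, q: False}
  {z: True, c: True, u: False, q: False}
  {z: True, u: True, c: False, q: False}


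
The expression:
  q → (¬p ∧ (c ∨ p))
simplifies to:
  (c ∧ ¬p) ∨ ¬q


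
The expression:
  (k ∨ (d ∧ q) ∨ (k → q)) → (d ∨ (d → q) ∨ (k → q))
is always true.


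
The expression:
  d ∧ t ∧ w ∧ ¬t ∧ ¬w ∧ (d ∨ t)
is never true.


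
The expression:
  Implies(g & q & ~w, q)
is always true.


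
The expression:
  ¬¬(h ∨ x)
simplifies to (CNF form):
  h ∨ x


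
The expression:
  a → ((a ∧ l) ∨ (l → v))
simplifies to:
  True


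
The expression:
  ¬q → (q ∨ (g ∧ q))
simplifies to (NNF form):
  q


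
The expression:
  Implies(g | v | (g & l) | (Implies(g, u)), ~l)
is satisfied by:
  {l: False}


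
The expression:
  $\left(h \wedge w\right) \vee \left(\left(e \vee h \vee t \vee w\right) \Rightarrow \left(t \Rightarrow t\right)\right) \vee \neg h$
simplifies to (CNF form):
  $\text{True}$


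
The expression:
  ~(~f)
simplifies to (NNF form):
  f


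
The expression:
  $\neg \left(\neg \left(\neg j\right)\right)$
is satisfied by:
  {j: False}


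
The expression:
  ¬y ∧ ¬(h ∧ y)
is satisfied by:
  {y: False}


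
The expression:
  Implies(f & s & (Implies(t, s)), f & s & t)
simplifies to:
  t | ~f | ~s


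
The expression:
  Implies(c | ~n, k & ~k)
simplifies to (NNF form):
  n & ~c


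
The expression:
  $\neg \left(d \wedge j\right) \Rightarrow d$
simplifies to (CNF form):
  $d$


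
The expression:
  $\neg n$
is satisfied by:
  {n: False}


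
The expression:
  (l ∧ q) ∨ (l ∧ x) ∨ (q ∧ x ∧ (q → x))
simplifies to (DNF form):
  (l ∧ q) ∨ (l ∧ x) ∨ (q ∧ x)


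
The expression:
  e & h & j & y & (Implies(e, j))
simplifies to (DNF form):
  e & h & j & y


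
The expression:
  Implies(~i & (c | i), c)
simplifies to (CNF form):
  True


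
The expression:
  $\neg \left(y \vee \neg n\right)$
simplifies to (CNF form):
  $n \wedge \neg y$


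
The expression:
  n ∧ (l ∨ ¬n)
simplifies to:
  l ∧ n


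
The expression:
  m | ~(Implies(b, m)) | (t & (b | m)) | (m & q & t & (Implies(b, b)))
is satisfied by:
  {b: True, m: True}
  {b: True, m: False}
  {m: True, b: False}


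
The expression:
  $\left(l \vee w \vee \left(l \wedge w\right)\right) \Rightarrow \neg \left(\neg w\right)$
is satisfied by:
  {w: True, l: False}
  {l: False, w: False}
  {l: True, w: True}


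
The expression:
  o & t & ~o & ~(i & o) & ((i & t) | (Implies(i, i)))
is never true.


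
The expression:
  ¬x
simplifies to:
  ¬x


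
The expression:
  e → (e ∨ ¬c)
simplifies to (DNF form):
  True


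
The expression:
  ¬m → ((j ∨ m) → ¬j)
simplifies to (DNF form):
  m ∨ ¬j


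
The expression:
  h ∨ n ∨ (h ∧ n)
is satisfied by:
  {n: True, h: True}
  {n: True, h: False}
  {h: True, n: False}


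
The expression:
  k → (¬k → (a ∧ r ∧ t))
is always true.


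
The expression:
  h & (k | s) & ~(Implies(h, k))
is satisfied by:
  {h: True, s: True, k: False}


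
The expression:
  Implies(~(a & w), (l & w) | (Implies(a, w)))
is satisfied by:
  {w: True, a: False}
  {a: False, w: False}
  {a: True, w: True}


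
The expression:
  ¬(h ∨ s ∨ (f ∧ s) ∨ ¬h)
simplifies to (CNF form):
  False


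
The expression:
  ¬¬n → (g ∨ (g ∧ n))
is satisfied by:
  {g: True, n: False}
  {n: False, g: False}
  {n: True, g: True}


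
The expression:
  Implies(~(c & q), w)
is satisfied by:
  {c: True, w: True, q: True}
  {c: True, w: True, q: False}
  {w: True, q: True, c: False}
  {w: True, q: False, c: False}
  {c: True, q: True, w: False}


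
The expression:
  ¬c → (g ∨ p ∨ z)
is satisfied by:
  {c: True, z: True, g: True, p: True}
  {c: True, z: True, g: True, p: False}
  {c: True, z: True, p: True, g: False}
  {c: True, z: True, p: False, g: False}
  {c: True, g: True, p: True, z: False}
  {c: True, g: True, p: False, z: False}
  {c: True, g: False, p: True, z: False}
  {c: True, g: False, p: False, z: False}
  {z: True, g: True, p: True, c: False}
  {z: True, g: True, p: False, c: False}
  {z: True, p: True, g: False, c: False}
  {z: True, p: False, g: False, c: False}
  {g: True, p: True, z: False, c: False}
  {g: True, z: False, p: False, c: False}
  {p: True, z: False, g: False, c: False}


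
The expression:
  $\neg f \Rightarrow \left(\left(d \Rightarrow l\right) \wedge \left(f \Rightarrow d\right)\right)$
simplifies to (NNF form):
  $f \vee l \vee \neg d$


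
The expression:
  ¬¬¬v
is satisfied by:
  {v: False}


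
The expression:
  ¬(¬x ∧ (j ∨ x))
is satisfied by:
  {x: True, j: False}
  {j: False, x: False}
  {j: True, x: True}


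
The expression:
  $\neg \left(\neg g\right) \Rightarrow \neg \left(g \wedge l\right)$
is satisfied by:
  {l: False, g: False}
  {g: True, l: False}
  {l: True, g: False}


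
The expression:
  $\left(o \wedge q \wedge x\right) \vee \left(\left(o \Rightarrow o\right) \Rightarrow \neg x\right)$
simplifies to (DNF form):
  $\left(o \wedge q\right) \vee \neg x$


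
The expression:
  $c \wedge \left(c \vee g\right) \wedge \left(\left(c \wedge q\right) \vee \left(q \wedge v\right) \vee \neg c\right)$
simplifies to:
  $c \wedge q$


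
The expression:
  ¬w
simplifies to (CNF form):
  ¬w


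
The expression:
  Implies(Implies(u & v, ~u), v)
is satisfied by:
  {v: True}


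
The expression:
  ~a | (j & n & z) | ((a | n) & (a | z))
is always true.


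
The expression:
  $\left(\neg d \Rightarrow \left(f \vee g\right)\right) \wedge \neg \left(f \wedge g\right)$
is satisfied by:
  {d: True, g: False, f: False}
  {d: True, g: True, f: False}
  {g: True, d: False, f: False}
  {f: True, d: True, g: False}
  {f: True, d: False, g: False}
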